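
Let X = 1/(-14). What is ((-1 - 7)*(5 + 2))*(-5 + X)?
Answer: 284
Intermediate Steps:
X = -1/14 ≈ -0.071429
((-1 - 7)*(5 + 2))*(-5 + X) = ((-1 - 7)*(5 + 2))*(-5 - 1/14) = -8*7*(-71/14) = -56*(-71/14) = 284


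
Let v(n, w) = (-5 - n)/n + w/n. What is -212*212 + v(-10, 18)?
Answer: -449463/10 ≈ -44946.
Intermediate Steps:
v(n, w) = w/n + (-5 - n)/n (v(n, w) = (-5 - n)/n + w/n = w/n + (-5 - n)/n)
-212*212 + v(-10, 18) = -212*212 + (-5 + 18 - 1*(-10))/(-10) = -44944 - (-5 + 18 + 10)/10 = -44944 - 1/10*23 = -44944 - 23/10 = -449463/10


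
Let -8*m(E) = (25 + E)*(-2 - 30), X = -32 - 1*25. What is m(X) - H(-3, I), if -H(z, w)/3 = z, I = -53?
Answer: -137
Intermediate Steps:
H(z, w) = -3*z
X = -57 (X = -32 - 25 = -57)
m(E) = 100 + 4*E (m(E) = -(25 + E)*(-2 - 30)/8 = -(25 + E)*(-32)/8 = -(-800 - 32*E)/8 = 100 + 4*E)
m(X) - H(-3, I) = (100 + 4*(-57)) - (-3)*(-3) = (100 - 228) - 1*9 = -128 - 9 = -137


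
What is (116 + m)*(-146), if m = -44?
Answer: -10512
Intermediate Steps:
(116 + m)*(-146) = (116 - 44)*(-146) = 72*(-146) = -10512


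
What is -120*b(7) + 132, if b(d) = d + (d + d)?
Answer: -2388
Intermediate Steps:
b(d) = 3*d (b(d) = d + 2*d = 3*d)
-120*b(7) + 132 = -360*7 + 132 = -120*21 + 132 = -2520 + 132 = -2388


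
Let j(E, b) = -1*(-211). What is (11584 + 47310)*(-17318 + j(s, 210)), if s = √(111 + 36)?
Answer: -1007499658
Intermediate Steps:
s = 7*√3 (s = √147 = 7*√3 ≈ 12.124)
j(E, b) = 211
(11584 + 47310)*(-17318 + j(s, 210)) = (11584 + 47310)*(-17318 + 211) = 58894*(-17107) = -1007499658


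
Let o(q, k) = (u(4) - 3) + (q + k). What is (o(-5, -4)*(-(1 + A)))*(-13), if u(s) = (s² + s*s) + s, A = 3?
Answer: 1248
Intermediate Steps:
u(s) = s + 2*s² (u(s) = (s² + s²) + s = 2*s² + s = s + 2*s²)
o(q, k) = 33 + k + q (o(q, k) = (4*(1 + 2*4) - 3) + (q + k) = (4*(1 + 8) - 3) + (k + q) = (4*9 - 3) + (k + q) = (36 - 3) + (k + q) = 33 + (k + q) = 33 + k + q)
(o(-5, -4)*(-(1 + A)))*(-13) = ((33 - 4 - 5)*(-(1 + 3)))*(-13) = (24*(-1*4))*(-13) = (24*(-4))*(-13) = -96*(-13) = 1248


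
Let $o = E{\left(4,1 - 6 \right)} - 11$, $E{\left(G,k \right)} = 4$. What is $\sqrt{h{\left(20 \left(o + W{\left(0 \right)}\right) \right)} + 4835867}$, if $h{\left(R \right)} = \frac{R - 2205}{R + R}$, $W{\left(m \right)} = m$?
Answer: $\frac{\sqrt{77374006}}{4} \approx 2199.1$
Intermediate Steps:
$o = -7$ ($o = 4 - 11 = -7$)
$h{\left(R \right)} = \frac{-2205 + R}{2 R}$
$\sqrt{h{\left(20 \left(o + W{\left(0 \right)}\right) \right)} + 4835867} = \sqrt{\frac{-2205 + 20 \left(-7 + 0\right)}{2 \cdot 20 \left(-7 + 0\right)} + 4835867} = \sqrt{\frac{-2205 + 20 \left(-7\right)}{2 \cdot 20 \left(-7\right)} + 4835867} = \sqrt{\frac{-2205 - 140}{2 \left(-140\right)} + 4835867} = \sqrt{\frac{1}{2} \left(- \frac{1}{140}\right) \left(-2345\right) + 4835867} = \sqrt{\frac{67}{8} + 4835867} = \sqrt{\frac{38687003}{8}} = \frac{\sqrt{77374006}}{4}$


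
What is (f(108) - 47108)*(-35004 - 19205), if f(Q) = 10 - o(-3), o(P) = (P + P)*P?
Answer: 2554111244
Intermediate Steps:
o(P) = 2*P² (o(P) = (2*P)*P = 2*P²)
f(Q) = -8 (f(Q) = 10 - 2*(-3)² = 10 - 2*9 = 10 - 1*18 = 10 - 18 = -8)
(f(108) - 47108)*(-35004 - 19205) = (-8 - 47108)*(-35004 - 19205) = -47116*(-54209) = 2554111244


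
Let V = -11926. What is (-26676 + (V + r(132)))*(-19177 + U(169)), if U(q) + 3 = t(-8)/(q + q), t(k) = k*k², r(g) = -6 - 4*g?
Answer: 126866231936/169 ≈ 7.5069e+8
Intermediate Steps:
t(k) = k³
U(q) = -3 - 256/q (U(q) = -3 + (-8)³/(q + q) = -3 - 512*1/(2*q) = -3 - 256/q)
(-26676 + (V + r(132)))*(-19177 + U(169)) = (-26676 + (-11926 + (-6 - 4*132)))*(-19177 + (-3 - 256/169)) = (-26676 + (-11926 + (-6 - 528)))*(-19177 + (-3 - 256*1/169)) = (-26676 + (-11926 - 534))*(-19177 + (-3 - 256/169)) = (-26676 - 12460)*(-19177 - 763/169) = -39136*(-3241676/169) = 126866231936/169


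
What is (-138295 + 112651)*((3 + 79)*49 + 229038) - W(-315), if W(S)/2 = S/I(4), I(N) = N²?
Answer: -47811904197/8 ≈ -5.9765e+9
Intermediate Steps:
W(S) = S/8 (W(S) = 2*(S/(4²)) = 2*(S/16) = S/8)
(-138295 + 112651)*((3 + 79)*49 + 229038) - W(-315) = (-138295 + 112651)*((3 + 79)*49 + 229038) - (-315)/8 = -25644*(82*49 + 229038) - 1*(-315/8) = -25644*(4018 + 229038) + 315/8 = -25644*233056 + 315/8 = -5976488064 + 315/8 = -47811904197/8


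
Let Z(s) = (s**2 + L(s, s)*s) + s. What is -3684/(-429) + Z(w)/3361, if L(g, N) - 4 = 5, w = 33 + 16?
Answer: 4540721/480623 ≈ 9.4476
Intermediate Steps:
w = 49
L(g, N) = 9 (L(g, N) = 4 + 5 = 9)
Z(s) = s**2 + 10*s (Z(s) = (s**2 + 9*s) + s = s**2 + 10*s)
-3684/(-429) + Z(w)/3361 = -3684/(-429) + (49*(10 + 49))/3361 = -3684*(-1/429) + (49*59)*(1/3361) = 1228/143 + 2891*(1/3361) = 1228/143 + 2891/3361 = 4540721/480623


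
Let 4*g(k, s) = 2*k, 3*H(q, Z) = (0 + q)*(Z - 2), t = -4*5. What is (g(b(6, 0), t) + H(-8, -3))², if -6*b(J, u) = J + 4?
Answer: 625/4 ≈ 156.25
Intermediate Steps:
b(J, u) = -⅔ - J/6 (b(J, u) = -(J + 4)/6 = -(4 + J)/6 = -⅔ - J/6)
t = -20
H(q, Z) = q*(-2 + Z)/3 (H(q, Z) = ((0 + q)*(Z - 2))/3 = (q*(-2 + Z))/3 = q*(-2 + Z)/3)
g(k, s) = k/2 (g(k, s) = (2*k)/4 = k/2)
(g(b(6, 0), t) + H(-8, -3))² = ((-⅔ - ⅙*6)/2 + (⅓)*(-8)*(-2 - 3))² = ((-⅔ - 1)/2 + (⅓)*(-8)*(-5))² = ((½)*(-5/3) + 40/3)² = (-⅚ + 40/3)² = (25/2)² = 625/4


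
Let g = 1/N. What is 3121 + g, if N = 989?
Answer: 3086670/989 ≈ 3121.0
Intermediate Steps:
g = 1/989 ≈ 0.0010111
3121 + g = 3121 + 1/989 = 3086670/989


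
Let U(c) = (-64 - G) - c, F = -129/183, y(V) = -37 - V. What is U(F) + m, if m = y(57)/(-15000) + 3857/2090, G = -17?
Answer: -223661213/5032500 ≈ -44.443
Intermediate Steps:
m = 152767/82500 (m = (-37 - 1*57)/(-15000) + 3857/2090 = (-37 - 57)*(-1/15000) + 3857*(1/2090) = -94*(-1/15000) + 203/110 = 47/7500 + 203/110 = 152767/82500 ≈ 1.8517)
F = -43/61 (F = -129*1/183 = -43/61 ≈ -0.70492)
U(c) = -47 - c (U(c) = (-64 - 1*(-17)) - c = (-64 + 17) - c = -47 - c)
U(F) + m = (-47 - 1*(-43/61)) + 152767/82500 = (-47 + 43/61) + 152767/82500 = -2824/61 + 152767/82500 = -223661213/5032500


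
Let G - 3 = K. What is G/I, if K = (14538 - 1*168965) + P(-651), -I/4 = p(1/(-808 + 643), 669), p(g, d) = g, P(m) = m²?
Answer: 44447205/4 ≈ 1.1112e+7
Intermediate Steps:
I = 4/165 (I = -4/(-808 + 643) = -4/(-165) = -4*(-1/165) = 4/165 ≈ 0.024242)
K = 269374 (K = (14538 - 1*168965) + (-651)² = (14538 - 168965) + 423801 = -154427 + 423801 = 269374)
G = 269377 (G = 3 + 269374 = 269377)
G/I = 269377/(4/165) = 269377*(165/4) = 44447205/4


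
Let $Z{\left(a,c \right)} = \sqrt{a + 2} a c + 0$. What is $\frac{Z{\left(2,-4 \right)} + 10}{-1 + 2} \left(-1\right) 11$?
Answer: $66$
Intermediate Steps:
$Z{\left(a,c \right)} = a c \sqrt{2 + a}$ ($Z{\left(a,c \right)} = \sqrt{2 + a} a c + 0 = a \sqrt{2 + a} c + 0 = a c \sqrt{2 + a} + 0 = a c \sqrt{2 + a}$)
$\frac{Z{\left(2,-4 \right)} + 10}{-1 + 2} \left(-1\right) 11 = \frac{2 \left(-4\right) \sqrt{2 + 2} + 10}{-1 + 2} \left(-1\right) 11 = \frac{2 \left(-4\right) \sqrt{4} + 10}{1} \left(-1\right) 11 = \left(2 \left(-4\right) 2 + 10\right) 1 \left(-1\right) 11 = \left(-16 + 10\right) 1 \left(-1\right) 11 = \left(-6\right) 1 \left(-1\right) 11 = \left(-6\right) \left(-1\right) 11 = 6 \cdot 11 = 66$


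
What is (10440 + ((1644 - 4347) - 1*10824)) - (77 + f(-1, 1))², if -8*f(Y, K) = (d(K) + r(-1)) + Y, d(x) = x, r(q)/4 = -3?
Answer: -36997/4 ≈ -9249.3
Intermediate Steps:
r(q) = -12 (r(q) = 4*(-3) = -12)
f(Y, K) = 3/2 - K/8 - Y/8 (f(Y, K) = -((K - 12) + Y)/8 = -((-12 + K) + Y)/8 = -(-12 + K + Y)/8 = 3/2 - K/8 - Y/8)
(10440 + ((1644 - 4347) - 1*10824)) - (77 + f(-1, 1))² = (10440 + ((1644 - 4347) - 1*10824)) - (77 + (3/2 - ⅛*1 - ⅛*(-1)))² = (10440 + (-2703 - 10824)) - (77 + (3/2 - ⅛ + ⅛))² = (10440 - 13527) - (77 + 3/2)² = -3087 - (157/2)² = -3087 - 1*24649/4 = -3087 - 24649/4 = -36997/4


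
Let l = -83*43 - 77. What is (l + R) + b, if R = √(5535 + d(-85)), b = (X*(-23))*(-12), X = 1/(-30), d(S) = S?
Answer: -18276/5 + 5*√218 ≈ -3581.4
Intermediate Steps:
X = -1/30 ≈ -0.033333
l = -3646 (l = -3569 - 77 = -3646)
b = -46/5 (b = -1/30*(-23)*(-12) = (23/30)*(-12) = -46/5 ≈ -9.2000)
R = 5*√218 (R = √(5535 - 85) = √5450 = 5*√218 ≈ 73.824)
(l + R) + b = (-3646 + 5*√218) - 46/5 = -18276/5 + 5*√218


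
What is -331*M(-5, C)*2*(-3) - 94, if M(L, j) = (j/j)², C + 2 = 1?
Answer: 1892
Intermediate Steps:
C = -1 (C = -2 + 1 = -1)
M(L, j) = 1 (M(L, j) = 1² = 1)
-331*M(-5, C)*2*(-3) - 94 = -331*1*2*(-3) - 94 = -662*(-3) - 94 = -331*(-6) - 94 = 1986 - 94 = 1892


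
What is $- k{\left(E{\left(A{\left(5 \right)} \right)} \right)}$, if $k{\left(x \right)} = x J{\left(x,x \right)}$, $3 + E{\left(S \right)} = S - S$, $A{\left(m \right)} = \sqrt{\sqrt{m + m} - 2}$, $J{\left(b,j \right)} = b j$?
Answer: $27$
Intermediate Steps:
$A{\left(m \right)} = \sqrt{-2 + \sqrt{2} \sqrt{m}}$ ($A{\left(m \right)} = \sqrt{\sqrt{2 m} - 2} = \sqrt{\sqrt{2} \sqrt{m} - 2} = \sqrt{-2 + \sqrt{2} \sqrt{m}}$)
$E{\left(S \right)} = -3$ ($E{\left(S \right)} = -3 + \left(S - S\right) = -3 + 0 = -3$)
$k{\left(x \right)} = x^{3}$ ($k{\left(x \right)} = x x x = x x^{2} = x^{3}$)
$- k{\left(E{\left(A{\left(5 \right)} \right)} \right)} = - \left(-3\right)^{3} = \left(-1\right) \left(-27\right) = 27$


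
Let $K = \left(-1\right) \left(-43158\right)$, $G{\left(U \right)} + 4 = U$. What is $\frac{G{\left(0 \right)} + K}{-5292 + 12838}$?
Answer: $\frac{21577}{3773} \approx 5.7188$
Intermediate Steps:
$G{\left(U \right)} = -4 + U$
$K = 43158$
$\frac{G{\left(0 \right)} + K}{-5292 + 12838} = \frac{\left(-4 + 0\right) + 43158}{-5292 + 12838} = \frac{-4 + 43158}{7546} = 43154 \cdot \frac{1}{7546} = \frac{21577}{3773}$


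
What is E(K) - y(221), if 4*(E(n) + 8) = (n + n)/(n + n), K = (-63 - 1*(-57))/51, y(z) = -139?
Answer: 525/4 ≈ 131.25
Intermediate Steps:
K = -2/17 (K = (-63 + 57)*(1/51) = -6*1/51 = -2/17 ≈ -0.11765)
E(n) = -31/4 (E(n) = -8 + ((n + n)/(n + n))/4 = -8 + ((2*n)/((2*n)))/4 = -8 + ((2*n)*(1/(2*n)))/4 = -8 + (1/4)*1 = -8 + 1/4 = -31/4)
E(K) - y(221) = -31/4 - 1*(-139) = -31/4 + 139 = 525/4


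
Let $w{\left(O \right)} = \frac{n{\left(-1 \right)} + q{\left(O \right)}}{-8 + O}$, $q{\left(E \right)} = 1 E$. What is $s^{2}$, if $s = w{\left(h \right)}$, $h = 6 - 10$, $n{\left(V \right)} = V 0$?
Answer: $\frac{1}{9} \approx 0.11111$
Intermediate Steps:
$q{\left(E \right)} = E$
$n{\left(V \right)} = 0$
$h = -4$ ($h = 6 - 10 = -4$)
$w{\left(O \right)} = \frac{O}{-8 + O}$ ($w{\left(O \right)} = \frac{0 + O}{-8 + O} = \frac{O}{-8 + O}$)
$s = \frac{1}{3}$ ($s = - \frac{4}{-8 - 4} = - \frac{4}{-12} = \left(-4\right) \left(- \frac{1}{12}\right) = \frac{1}{3} \approx 0.33333$)
$s^{2} = \left(\frac{1}{3}\right)^{2} = \frac{1}{9}$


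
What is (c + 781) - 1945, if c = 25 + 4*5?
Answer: -1119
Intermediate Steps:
c = 45 (c = 25 + 20 = 45)
(c + 781) - 1945 = (45 + 781) - 1945 = 826 - 1945 = -1119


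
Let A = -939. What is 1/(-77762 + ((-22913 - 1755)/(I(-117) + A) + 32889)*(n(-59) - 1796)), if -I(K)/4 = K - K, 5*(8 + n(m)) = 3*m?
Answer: -4695/284620809073 ≈ -1.6496e-8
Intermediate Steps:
n(m) = -8 + 3*m/5 (n(m) = -8 + (3*m)/5 = -8 + 3*m/5)
I(K) = 0 (I(K) = -4*(K - K) = -4*0 = 0)
1/(-77762 + ((-22913 - 1755)/(I(-117) + A) + 32889)*(n(-59) - 1796)) = 1/(-77762 + ((-22913 - 1755)/(0 - 939) + 32889)*((-8 + (⅗)*(-59)) - 1796)) = 1/(-77762 + (-24668/(-939) + 32889)*((-8 - 177/5) - 1796)) = 1/(-77762 + (-24668*(-1/939) + 32889)*(-217/5 - 1796)) = 1/(-77762 + (24668/939 + 32889)*(-9197/5)) = 1/(-77762 + (30907439/939)*(-9197/5)) = 1/(-77762 - 284255716483/4695) = 1/(-284620809073/4695) = -4695/284620809073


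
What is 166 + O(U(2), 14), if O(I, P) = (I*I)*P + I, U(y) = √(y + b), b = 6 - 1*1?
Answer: 264 + √7 ≈ 266.65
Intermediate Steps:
b = 5 (b = 6 - 1 = 5)
U(y) = √(5 + y) (U(y) = √(y + 5) = √(5 + y))
O(I, P) = I + P*I² (O(I, P) = I²*P + I = P*I² + I = I + P*I²)
166 + O(U(2), 14) = 166 + √(5 + 2)*(1 + √(5 + 2)*14) = 166 + √7*(1 + √7*14) = 166 + √7*(1 + 14*√7)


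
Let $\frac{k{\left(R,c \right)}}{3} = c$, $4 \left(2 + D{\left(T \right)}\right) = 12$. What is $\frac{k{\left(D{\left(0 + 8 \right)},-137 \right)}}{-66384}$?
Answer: $\frac{137}{22128} \approx 0.0061913$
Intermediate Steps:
$D{\left(T \right)} = 1$ ($D{\left(T \right)} = -2 + \frac{1}{4} \cdot 12 = -2 + 3 = 1$)
$k{\left(R,c \right)} = 3 c$
$\frac{k{\left(D{\left(0 + 8 \right)},-137 \right)}}{-66384} = \frac{3 \left(-137\right)}{-66384} = \left(-411\right) \left(- \frac{1}{66384}\right) = \frac{137}{22128}$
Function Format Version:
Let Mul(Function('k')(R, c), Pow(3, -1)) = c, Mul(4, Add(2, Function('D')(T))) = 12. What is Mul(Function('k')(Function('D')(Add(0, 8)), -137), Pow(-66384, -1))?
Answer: Rational(137, 22128) ≈ 0.0061913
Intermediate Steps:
Function('D')(T) = 1 (Function('D')(T) = Add(-2, Mul(Rational(1, 4), 12)) = Add(-2, 3) = 1)
Function('k')(R, c) = Mul(3, c)
Mul(Function('k')(Function('D')(Add(0, 8)), -137), Pow(-66384, -1)) = Mul(Mul(3, -137), Pow(-66384, -1)) = Mul(-411, Rational(-1, 66384)) = Rational(137, 22128)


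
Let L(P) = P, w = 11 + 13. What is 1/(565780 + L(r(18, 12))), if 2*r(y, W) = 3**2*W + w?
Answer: 1/565846 ≈ 1.7673e-6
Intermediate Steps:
w = 24
r(y, W) = 12 + 9*W/2 (r(y, W) = (3**2*W + 24)/2 = (9*W + 24)/2 = (24 + 9*W)/2 = 12 + 9*W/2)
1/(565780 + L(r(18, 12))) = 1/(565780 + (12 + (9/2)*12)) = 1/(565780 + (12 + 54)) = 1/(565780 + 66) = 1/565846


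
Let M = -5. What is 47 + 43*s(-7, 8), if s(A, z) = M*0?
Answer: 47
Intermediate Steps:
s(A, z) = 0 (s(A, z) = -5*0 = 0)
47 + 43*s(-7, 8) = 47 + 43*0 = 47 + 0 = 47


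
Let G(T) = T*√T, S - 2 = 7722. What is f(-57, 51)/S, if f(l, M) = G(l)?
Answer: -57*I*√57/7724 ≈ -0.055715*I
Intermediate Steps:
S = 7724 (S = 2 + 7722 = 7724)
G(T) = T^(3/2)
f(l, M) = l^(3/2)
f(-57, 51)/S = (-57)^(3/2)/7724 = -57*I*√57*(1/7724) = -57*I*√57/7724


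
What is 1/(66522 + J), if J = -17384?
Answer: 1/49138 ≈ 2.0351e-5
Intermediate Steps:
1/(66522 + J) = 1/(66522 - 17384) = 1/49138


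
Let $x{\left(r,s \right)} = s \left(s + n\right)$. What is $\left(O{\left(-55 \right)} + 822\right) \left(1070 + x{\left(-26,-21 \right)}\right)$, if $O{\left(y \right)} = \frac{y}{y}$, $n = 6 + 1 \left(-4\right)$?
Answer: $1208987$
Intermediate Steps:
$n = 2$ ($n = 6 - 4 = 2$)
$O{\left(y \right)} = 1$
$x{\left(r,s \right)} = s \left(2 + s\right)$ ($x{\left(r,s \right)} = s \left(s + 2\right) = s \left(2 + s\right)$)
$\left(O{\left(-55 \right)} + 822\right) \left(1070 + x{\left(-26,-21 \right)}\right) = \left(1 + 822\right) \left(1070 - 21 \left(2 - 21\right)\right) = 823 \left(1070 - -399\right) = 823 \left(1070 + 399\right) = 823 \cdot 1469 = 1208987$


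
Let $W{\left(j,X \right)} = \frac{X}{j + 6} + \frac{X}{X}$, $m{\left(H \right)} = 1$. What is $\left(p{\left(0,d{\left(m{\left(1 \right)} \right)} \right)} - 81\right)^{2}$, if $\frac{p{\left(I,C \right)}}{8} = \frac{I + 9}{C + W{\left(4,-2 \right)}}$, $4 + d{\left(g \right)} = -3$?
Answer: $\frac{8242641}{961} \approx 8577.2$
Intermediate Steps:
$d{\left(g \right)} = -7$ ($d{\left(g \right)} = -4 - 3 = -7$)
$W{\left(j,X \right)} = 1 + \frac{X}{6 + j}$ ($W{\left(j,X \right)} = \frac{X}{6 + j} + 1 = 1 + \frac{X}{6 + j}$)
$p{\left(I,C \right)} = \frac{8 \left(9 + I\right)}{\frac{4}{5} + C}$ ($p{\left(I,C \right)} = 8 \frac{I + 9}{C + \frac{6 - 2 + 4}{6 + 4}} = 8 \frac{9 + I}{C + \frac{1}{10} \cdot 8} = 8 \frac{9 + I}{C + \frac{4}{5}} = 8 \frac{9 + I}{\frac{4}{5} + C} = \frac{8 \left(9 + I\right)}{\frac{4}{5} + C}$)
$\left(p{\left(0,d{\left(m{\left(1 \right)} \right)} \right)} - 81\right)^{2} = \left(\frac{40 \left(9 + 0\right)}{4 + 5 \left(-7\right)} - 81\right)^{2} = \left(40 \frac{1}{4 - 35} \cdot 9 - 81\right)^{2} = \left(40 \frac{1}{-31} \cdot 9 - 81\right)^{2} = \left(40 \left(- \frac{1}{31}\right) 9 - 81\right)^{2} = \left(- \frac{360}{31} - 81\right)^{2} = \left(- \frac{2871}{31}\right)^{2} = \frac{8242641}{961}$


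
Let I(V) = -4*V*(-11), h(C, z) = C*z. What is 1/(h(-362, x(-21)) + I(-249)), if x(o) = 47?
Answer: -1/27970 ≈ -3.5753e-5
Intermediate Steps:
I(V) = 44*V
1/(h(-362, x(-21)) + I(-249)) = 1/(-362*47 + 44*(-249)) = 1/(-17014 - 10956) = 1/(-27970) = -1/27970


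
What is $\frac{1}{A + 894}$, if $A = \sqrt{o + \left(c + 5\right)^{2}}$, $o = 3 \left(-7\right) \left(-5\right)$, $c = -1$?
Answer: $\frac{1}{905} \approx 0.001105$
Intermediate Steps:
$o = 105$ ($o = \left(-21\right) \left(-5\right) = 105$)
$A = 11$ ($A = \sqrt{105 + \left(-1 + 5\right)^{2}} = \sqrt{105 + 4^{2}} = \sqrt{105 + 16} = \sqrt{121} = 11$)
$\frac{1}{A + 894} = \frac{1}{11 + 894} = \frac{1}{905}$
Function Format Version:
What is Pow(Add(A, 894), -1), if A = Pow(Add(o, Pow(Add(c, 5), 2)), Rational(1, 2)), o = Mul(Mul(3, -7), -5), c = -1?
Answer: Rational(1, 905) ≈ 0.0011050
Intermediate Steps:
o = 105 (o = Mul(-21, -5) = 105)
A = 11 (A = Pow(Add(105, Pow(Add(-1, 5), 2)), Rational(1, 2)) = Pow(Add(105, Pow(4, 2)), Rational(1, 2)) = Pow(Add(105, 16), Rational(1, 2)) = Pow(121, Rational(1, 2)) = 11)
Pow(Add(A, 894), -1) = Pow(Add(11, 894), -1) = Pow(905, -1) = Rational(1, 905)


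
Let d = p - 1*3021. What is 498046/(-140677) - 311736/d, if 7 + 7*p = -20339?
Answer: 95437724742/1945703587 ≈ 49.050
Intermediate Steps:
p = -20346/7 (p = -1 + (⅐)*(-20339) = -1 - 20339/7 = -20346/7 ≈ -2906.6)
d = -41493/7 (d = -20346/7 - 1*3021 = -20346/7 - 3021 = -41493/7 ≈ -5927.6)
498046/(-140677) - 311736/d = 498046/(-140677) - 311736/(-41493/7) = 498046*(-1/140677) - 311736*(-7/41493) = -498046/140677 + 727384/13831 = 95437724742/1945703587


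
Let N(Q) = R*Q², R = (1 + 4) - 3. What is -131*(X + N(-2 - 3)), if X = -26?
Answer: -3144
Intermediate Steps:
R = 2 (R = 5 - 3 = 2)
N(Q) = 2*Q²
-131*(X + N(-2 - 3)) = -131*(-26 + 2*(-2 - 3)²) = -131*(-26 + 2*(-5)²) = -131*(-26 + 2*25) = -131*(-26 + 50) = -131*24 = -3144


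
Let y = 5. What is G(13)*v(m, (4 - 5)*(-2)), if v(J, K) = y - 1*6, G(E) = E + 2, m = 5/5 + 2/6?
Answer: -15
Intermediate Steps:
m = 4/3 (m = 5*(1/5) + 2*(1/6) = 1 + 1/3 = 4/3 ≈ 1.3333)
G(E) = 2 + E
v(J, K) = -1 (v(J, K) = 5 - 1*6 = 5 - 6 = -1)
G(13)*v(m, (4 - 5)*(-2)) = (2 + 13)*(-1) = 15*(-1) = -15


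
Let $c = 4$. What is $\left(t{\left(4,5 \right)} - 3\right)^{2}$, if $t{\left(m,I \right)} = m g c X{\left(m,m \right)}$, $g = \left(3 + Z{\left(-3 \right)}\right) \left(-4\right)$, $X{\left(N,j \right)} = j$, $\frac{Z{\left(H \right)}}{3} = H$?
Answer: $2350089$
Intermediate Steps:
$Z{\left(H \right)} = 3 H$
$g = 24$ ($g = \left(3 + 3 \left(-3\right)\right) \left(-4\right) = \left(3 - 9\right) \left(-4\right) = \left(-6\right) \left(-4\right) = 24$)
$t{\left(m,I \right)} = 96 m^{2}$ ($t{\left(m,I \right)} = m 24 \cdot 4 m = 24 m 4 m = 96 m m = 96 m^{2}$)
$\left(t{\left(4,5 \right)} - 3\right)^{2} = \left(96 \cdot 4^{2} - 3\right)^{2} = \left(96 \cdot 16 - 3\right)^{2} = \left(1536 - 3\right)^{2} = 1533^{2} = 2350089$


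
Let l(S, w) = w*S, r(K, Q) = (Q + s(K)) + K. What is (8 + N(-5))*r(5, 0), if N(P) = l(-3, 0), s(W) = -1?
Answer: 32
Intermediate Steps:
r(K, Q) = -1 + K + Q (r(K, Q) = (Q - 1) + K = (-1 + Q) + K = -1 + K + Q)
l(S, w) = S*w
N(P) = 0 (N(P) = -3*0 = 0)
(8 + N(-5))*r(5, 0) = (8 + 0)*(-1 + 5 + 0) = 8*4 = 32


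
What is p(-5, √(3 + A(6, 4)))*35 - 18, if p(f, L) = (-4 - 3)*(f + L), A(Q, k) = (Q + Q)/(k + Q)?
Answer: 1207 - 49*√105 ≈ 704.90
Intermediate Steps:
A(Q, k) = 2*Q/(Q + k) (A(Q, k) = (2*Q)/(Q + k) = 2*Q/(Q + k))
p(f, L) = -7*L - 7*f (p(f, L) = -7*(L + f) = -7*L - 7*f)
p(-5, √(3 + A(6, 4)))*35 - 18 = (-7*√(3 + 2*6/(6 + 4)) - 7*(-5))*35 - 18 = (-7*√(3 + 2*6/10) + 35)*35 - 18 = (-7*√(3 + 2*6*(⅒)) + 35)*35 - 18 = (-7*√(3 + 6/5) + 35)*35 - 18 = (-7*√105/5 + 35)*35 - 18 = (35 - 7*√105/5)*35 - 18 = (1225 - 49*√105) - 18 = 1207 - 49*√105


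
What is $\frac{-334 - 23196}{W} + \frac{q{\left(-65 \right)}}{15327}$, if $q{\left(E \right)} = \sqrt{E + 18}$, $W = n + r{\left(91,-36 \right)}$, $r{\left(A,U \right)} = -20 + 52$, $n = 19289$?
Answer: $- \frac{23530}{19321} + \frac{i \sqrt{47}}{15327} \approx -1.2178 + 0.00044729 i$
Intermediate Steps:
$r{\left(A,U \right)} = 32$
$W = 19321$ ($W = 19289 + 32 = 19321$)
$q{\left(E \right)} = \sqrt{18 + E}$
$\frac{-334 - 23196}{W} + \frac{q{\left(-65 \right)}}{15327} = \frac{-334 - 23196}{19321} + \frac{\sqrt{18 - 65}}{15327} = \left(-334 - 23196\right) \frac{1}{19321} + \sqrt{-47} \cdot \frac{1}{15327} = \left(-23530\right) \frac{1}{19321} + i \sqrt{47} \cdot \frac{1}{15327} = - \frac{23530}{19321} + \frac{i \sqrt{47}}{15327}$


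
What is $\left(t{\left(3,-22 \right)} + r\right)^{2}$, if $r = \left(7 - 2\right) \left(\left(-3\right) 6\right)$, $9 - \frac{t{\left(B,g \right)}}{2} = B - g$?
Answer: $14884$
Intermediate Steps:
$t{\left(B,g \right)} = 18 - 2 B + 2 g$ ($t{\left(B,g \right)} = 18 - 2 \left(B - g\right) = 18 - \left(- 2 g + 2 B\right) = 18 - 2 B + 2 g$)
$r = -90$ ($r = 5 \left(-18\right) = -90$)
$\left(t{\left(3,-22 \right)} + r\right)^{2} = \left(\left(18 - 6 + 2 \left(-22\right)\right) - 90\right)^{2} = \left(\left(18 - 6 - 44\right) - 90\right)^{2} = \left(-32 - 90\right)^{2} = \left(-122\right)^{2} = 14884$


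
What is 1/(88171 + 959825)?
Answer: 1/1047996 ≈ 9.5420e-7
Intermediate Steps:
1/(88171 + 959825) = 1/1047996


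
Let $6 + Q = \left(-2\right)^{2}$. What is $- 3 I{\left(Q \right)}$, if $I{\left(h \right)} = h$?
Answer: $6$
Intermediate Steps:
$Q = -2$ ($Q = -6 + \left(-2\right)^{2} = -6 + 4 = -2$)
$- 3 I{\left(Q \right)} = \left(-3\right) \left(-2\right) = 6$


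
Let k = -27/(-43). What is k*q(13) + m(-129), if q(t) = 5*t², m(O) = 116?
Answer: 27803/43 ≈ 646.58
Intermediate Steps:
k = 27/43 (k = -27*(-1/43) = 27/43 ≈ 0.62791)
k*q(13) + m(-129) = 27*(5*13²)/43 + 116 = 27*(5*169)/43 + 116 = (27/43)*845 + 116 = 22815/43 + 116 = 27803/43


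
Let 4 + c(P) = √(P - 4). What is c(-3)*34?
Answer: -136 + 34*I*√7 ≈ -136.0 + 89.956*I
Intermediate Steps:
c(P) = -4 + √(-4 + P) (c(P) = -4 + √(P - 4) = -4 + √(-4 + P))
c(-3)*34 = (-4 + √(-4 - 3))*34 = (-4 + √(-7))*34 = (-4 + I*√7)*34 = -136 + 34*I*√7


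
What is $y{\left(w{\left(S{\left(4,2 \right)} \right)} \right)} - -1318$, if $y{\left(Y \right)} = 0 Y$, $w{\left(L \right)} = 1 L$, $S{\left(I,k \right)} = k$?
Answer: $1318$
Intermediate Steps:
$w{\left(L \right)} = L$
$y{\left(Y \right)} = 0$
$y{\left(w{\left(S{\left(4,2 \right)} \right)} \right)} - -1318 = 0 - -1318 = 0 + 1318 = 1318$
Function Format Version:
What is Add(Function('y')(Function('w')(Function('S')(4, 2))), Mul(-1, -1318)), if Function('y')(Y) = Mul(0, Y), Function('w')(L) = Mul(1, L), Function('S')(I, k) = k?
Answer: 1318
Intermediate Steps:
Function('w')(L) = L
Function('y')(Y) = 0
Add(Function('y')(Function('w')(Function('S')(4, 2))), Mul(-1, -1318)) = Add(0, Mul(-1, -1318)) = Add(0, 1318) = 1318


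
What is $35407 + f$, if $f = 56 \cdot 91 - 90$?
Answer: $40413$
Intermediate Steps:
$f = 5006$ ($f = 5096 - 90 = 5006$)
$35407 + f = 35407 + 5006 = 40413$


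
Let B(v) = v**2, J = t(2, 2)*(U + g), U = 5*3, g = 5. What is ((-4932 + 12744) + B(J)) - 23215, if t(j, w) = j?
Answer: -13803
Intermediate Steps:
U = 15
J = 40 (J = 2*(15 + 5) = 2*20 = 40)
((-4932 + 12744) + B(J)) - 23215 = ((-4932 + 12744) + 40**2) - 23215 = (7812 + 1600) - 23215 = 9412 - 23215 = -13803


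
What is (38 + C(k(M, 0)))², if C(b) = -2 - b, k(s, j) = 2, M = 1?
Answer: 1156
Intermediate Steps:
(38 + C(k(M, 0)))² = (38 + (-2 - 1*2))² = (38 + (-2 - 2))² = (38 - 4)² = 34² = 1156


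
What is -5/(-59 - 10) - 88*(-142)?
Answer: 862229/69 ≈ 12496.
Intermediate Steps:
-5/(-59 - 10) - 88*(-142) = -5/(-69) + 12496 = -5*(-1/69) + 12496 = 5/69 + 12496 = 862229/69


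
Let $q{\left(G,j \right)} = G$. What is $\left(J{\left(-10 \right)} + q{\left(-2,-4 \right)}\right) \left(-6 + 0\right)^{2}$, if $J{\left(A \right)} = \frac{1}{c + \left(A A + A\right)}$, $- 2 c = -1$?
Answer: $- \frac{12960}{181} \approx -71.602$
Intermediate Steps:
$c = \frac{1}{2}$ ($c = \left(- \frac{1}{2}\right) \left(-1\right) = \frac{1}{2} \approx 0.5$)
$J{\left(A \right)} = \frac{1}{\frac{1}{2} + A + A^{2}}$ ($J{\left(A \right)} = \frac{1}{\frac{1}{2} + \left(A A + A\right)} = \frac{1}{\frac{1}{2} + \left(A^{2} + A\right)} = \frac{1}{\frac{1}{2} + \left(A + A^{2}\right)} = \frac{1}{\frac{1}{2} + A + A^{2}}$)
$\left(J{\left(-10 \right)} + q{\left(-2,-4 \right)}\right) \left(-6 + 0\right)^{2} = \left(\frac{2}{1 + 2 \left(-10\right) + 2 \left(-10\right)^{2}} - 2\right) \left(-6 + 0\right)^{2} = \left(\frac{2}{1 - 20 + 2 \cdot 100} - 2\right) \left(-6\right)^{2} = \left(\frac{2}{1 - 20 + 200} - 2\right) 36 = \left(\frac{2}{181} - 2\right) 36 = \left(- \frac{360}{181}\right) 36 = - \frac{12960}{181}$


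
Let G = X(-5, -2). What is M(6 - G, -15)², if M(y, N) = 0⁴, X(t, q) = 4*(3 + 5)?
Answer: 0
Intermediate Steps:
X(t, q) = 32 (X(t, q) = 4*8 = 32)
G = 32
M(y, N) = 0
M(6 - G, -15)² = 0² = 0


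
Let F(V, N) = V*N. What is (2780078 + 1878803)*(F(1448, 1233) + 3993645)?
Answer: 26923808406549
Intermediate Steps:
F(V, N) = N*V
(2780078 + 1878803)*(F(1448, 1233) + 3993645) = (2780078 + 1878803)*(1233*1448 + 3993645) = 4658881*(1785384 + 3993645) = 4658881*5779029 = 26923808406549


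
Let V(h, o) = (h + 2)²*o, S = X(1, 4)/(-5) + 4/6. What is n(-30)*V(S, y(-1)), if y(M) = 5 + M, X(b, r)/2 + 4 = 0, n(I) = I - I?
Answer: 0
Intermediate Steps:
n(I) = 0
X(b, r) = -8 (X(b, r) = -8 + 2*0 = -8 + 0 = -8)
S = 34/15 (S = -8/(-5) + 4/6 = -8*(-⅕) + 4*(⅙) = 8/5 + ⅔ = 34/15 ≈ 2.2667)
V(h, o) = o*(2 + h)² (V(h, o) = (2 + h)²*o = o*(2 + h)²)
n(-30)*V(S, y(-1)) = 0*((5 - 1)*(2 + 34/15)²) = 0*(4*(64/15)²) = 0*(4*(4096/225)) = 0*(16384/225) = 0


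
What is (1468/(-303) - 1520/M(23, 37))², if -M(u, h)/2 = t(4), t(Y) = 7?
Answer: 48401760016/4498641 ≈ 10759.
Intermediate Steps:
M(u, h) = -14 (M(u, h) = -2*7 = -14)
(1468/(-303) - 1520/M(23, 37))² = (1468/(-303) - 1520/(-14))² = (1468*(-1/303) - 1520*(-1/14))² = (-1468/303 + 760/7)² = (220004/2121)² = 48401760016/4498641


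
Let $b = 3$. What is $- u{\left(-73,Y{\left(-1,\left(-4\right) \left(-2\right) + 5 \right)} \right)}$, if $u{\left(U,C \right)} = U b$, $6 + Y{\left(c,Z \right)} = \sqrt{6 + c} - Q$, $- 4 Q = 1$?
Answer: $219$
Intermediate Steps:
$Q = - \frac{1}{4}$ ($Q = \left(- \frac{1}{4}\right) 1 = - \frac{1}{4} \approx -0.25$)
$Y{\left(c,Z \right)} = - \frac{23}{4} + \sqrt{6 + c}$ ($Y{\left(c,Z \right)} = -6 + \left(\sqrt{6 + c} - - \frac{1}{4}\right) = -6 + \left(\sqrt{6 + c} + \frac{1}{4}\right) = -6 + \left(\frac{1}{4} + \sqrt{6 + c}\right) = - \frac{23}{4} + \sqrt{6 + c}$)
$u{\left(U,C \right)} = 3 U$ ($u{\left(U,C \right)} = U 3 = 3 U$)
$- u{\left(-73,Y{\left(-1,\left(-4\right) \left(-2\right) + 5 \right)} \right)} = - 3 \left(-73\right) = \left(-1\right) \left(-219\right) = 219$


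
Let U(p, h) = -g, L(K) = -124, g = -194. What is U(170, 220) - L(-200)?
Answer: 318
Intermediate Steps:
U(p, h) = 194 (U(p, h) = -1*(-194) = 194)
U(170, 220) - L(-200) = 194 - 1*(-124) = 194 + 124 = 318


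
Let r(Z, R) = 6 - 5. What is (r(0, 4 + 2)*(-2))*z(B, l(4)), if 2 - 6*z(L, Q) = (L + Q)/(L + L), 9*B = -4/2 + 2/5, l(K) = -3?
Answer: 37/16 ≈ 2.3125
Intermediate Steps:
B = -8/45 (B = (-4/2 + 2/5)/9 = (-4*½ + 2*(⅕))/9 = (-2 + ⅖)/9 = (⅑)*(-8/5) = -8/45 ≈ -0.17778)
z(L, Q) = ⅓ - (L + Q)/(12*L) (z(L, Q) = ⅓ - (L + Q)/(6*(L + L)) = ⅓ - (L + Q)/(6*(2*L)) = ⅓ - (L + Q)*1/(2*L)/6 = ⅓ - (L + Q)/(12*L))
r(Z, R) = 1
(r(0, 4 + 2)*(-2))*z(B, l(4)) = (1*(-2))*((-1*(-3) + 3*(-8/45))/(12*(-8/45))) = -(-45)*(3 - 8/15)/(6*8) = -(-45)*37/(6*8*15) = -2*(-37/32) = 37/16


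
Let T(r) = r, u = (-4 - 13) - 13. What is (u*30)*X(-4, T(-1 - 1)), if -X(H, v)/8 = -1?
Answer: -7200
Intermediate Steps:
u = -30 (u = -17 - 13 = -30)
X(H, v) = 8 (X(H, v) = -8*(-1) = 8)
(u*30)*X(-4, T(-1 - 1)) = -30*30*8 = -900*8 = -7200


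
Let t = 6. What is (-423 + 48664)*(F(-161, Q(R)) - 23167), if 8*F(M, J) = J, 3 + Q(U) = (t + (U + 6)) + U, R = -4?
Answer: -8940745735/8 ≈ -1.1176e+9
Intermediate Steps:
Q(U) = 9 + 2*U (Q(U) = -3 + ((6 + (U + 6)) + U) = -3 + ((6 + (6 + U)) + U) = -3 + ((12 + U) + U) = -3 + (12 + 2*U) = 9 + 2*U)
F(M, J) = J/8
(-423 + 48664)*(F(-161, Q(R)) - 23167) = (-423 + 48664)*((9 + 2*(-4))/8 - 23167) = 48241*((9 - 8)/8 - 23167) = 48241*((⅛)*1 - 23167) = 48241*(⅛ - 23167) = 48241*(-185335/8) = -8940745735/8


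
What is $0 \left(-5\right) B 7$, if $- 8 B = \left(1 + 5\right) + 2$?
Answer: $0$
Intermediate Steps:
$B = -1$ ($B = - \frac{\left(1 + 5\right) + 2}{8} = - \frac{6 + 2}{8} = \left(- \frac{1}{8}\right) 8 = -1$)
$0 \left(-5\right) B 7 = 0 \left(-5\right) \left(-1\right) 7 = 0 \left(-1\right) 7 = 0 \cdot 7 = 0$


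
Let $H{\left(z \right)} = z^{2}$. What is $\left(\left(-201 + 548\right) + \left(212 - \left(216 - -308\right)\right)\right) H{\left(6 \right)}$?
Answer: $1260$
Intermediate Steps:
$\left(\left(-201 + 548\right) + \left(212 - \left(216 - -308\right)\right)\right) H{\left(6 \right)} = \left(\left(-201 + 548\right) + \left(212 - \left(216 - -308\right)\right)\right) 6^{2} = \left(347 + \left(212 - \left(216 + 308\right)\right)\right) 36 = \left(347 + \left(212 - 524\right)\right) 36 = \left(347 - 312\right) 36 = 35 \cdot 36 = 1260$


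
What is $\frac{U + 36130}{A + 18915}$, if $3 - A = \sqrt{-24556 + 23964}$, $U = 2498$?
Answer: $\frac{182691126}{89472829} + \frac{38628 i \sqrt{37}}{89472829} \approx 2.0419 + 0.0026261 i$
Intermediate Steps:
$A = 3 - 4 i \sqrt{37}$ ($A = 3 - \sqrt{-24556 + 23964} = 3 - \sqrt{-592} = 3 - 4 i \sqrt{37} \approx 3.0 - 24.331 i$)
$\frac{U + 36130}{A + 18915} = \frac{2498 + 36130}{\left(3 - 4 i \sqrt{37}\right) + 18915} = \frac{38628}{18918 - 4 i \sqrt{37}}$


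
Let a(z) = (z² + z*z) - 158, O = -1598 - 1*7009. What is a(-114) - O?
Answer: 34441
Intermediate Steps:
O = -8607 (O = -1598 - 7009 = -8607)
a(z) = -158 + 2*z² (a(z) = (z² + z²) - 158 = 2*z² - 158 = -158 + 2*z²)
a(-114) - O = (-158 + 2*(-114)²) - 1*(-8607) = (-158 + 2*12996) + 8607 = (-158 + 25992) + 8607 = 25834 + 8607 = 34441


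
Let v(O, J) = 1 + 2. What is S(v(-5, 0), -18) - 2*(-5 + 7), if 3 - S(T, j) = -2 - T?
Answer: 4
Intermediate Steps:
v(O, J) = 3
S(T, j) = 5 + T (S(T, j) = 3 - (-2 - T) = 3 + (2 + T) = 5 + T)
S(v(-5, 0), -18) - 2*(-5 + 7) = (5 + 3) - 2*(-5 + 7) = 8 - 2*2 = 8 - 1*4 = 8 - 4 = 4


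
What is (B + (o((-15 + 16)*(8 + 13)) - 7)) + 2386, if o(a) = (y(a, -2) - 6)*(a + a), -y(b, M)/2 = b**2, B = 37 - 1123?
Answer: -36003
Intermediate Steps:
B = -1086
y(b, M) = -2*b**2
o(a) = 2*a*(-6 - 2*a**2) (o(a) = (-2*a**2 - 6)*(a + a) = (-6 - 2*a**2)*(2*a) = 2*a*(-6 - 2*a**2))
(B + (o((-15 + 16)*(8 + 13)) - 7)) + 2386 = (-1086 + (-4*(-15 + 16)*(8 + 13)*(3 + ((-15 + 16)*(8 + 13))**2) - 7)) + 2386 = (-1086 + (-4*1*21*(3 + (1*21)**2) - 7)) + 2386 = (-1086 + (-4*21*(3 + 21**2) - 7)) + 2386 = (-1086 + (-4*21*(3 + 441) - 7)) + 2386 = (-1086 + (-4*21*444 - 7)) + 2386 = (-1086 + (-37296 - 7)) + 2386 = (-1086 - 37303) + 2386 = -38389 + 2386 = -36003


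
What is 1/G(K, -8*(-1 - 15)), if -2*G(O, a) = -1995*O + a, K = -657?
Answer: -2/1310843 ≈ -1.5257e-6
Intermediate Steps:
G(O, a) = -a/2 + 1995*O/2 (G(O, a) = -(-1995*O + a)/2 = -(a - 1995*O)/2 = -a/2 + 1995*O/2)
1/G(K, -8*(-1 - 15)) = 1/(-(-4)*(-1 - 15) + (1995/2)*(-657)) = 1/(-(-4)*(-16) - 1310715/2) = 1/(-½*128 - 1310715/2) = 1/(-64 - 1310715/2) = 1/(-1310843/2) = -2/1310843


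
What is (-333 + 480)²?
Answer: 21609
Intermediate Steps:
(-333 + 480)² = 147² = 21609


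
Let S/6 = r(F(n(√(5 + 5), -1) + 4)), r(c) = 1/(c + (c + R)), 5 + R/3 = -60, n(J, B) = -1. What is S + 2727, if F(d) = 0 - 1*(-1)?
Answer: 526305/193 ≈ 2727.0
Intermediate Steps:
R = -195 (R = -15 + 3*(-60) = -15 - 180 = -195)
F(d) = 1 (F(d) = 0 + 1 = 1)
r(c) = 1/(-195 + 2*c) (r(c) = 1/(c + (c - 195)) = 1/(c + (-195 + c)) = 1/(-195 + 2*c))
S = -6/193 (S = 6/(-195 + 2*1) = 6/(-195 + 2) = 6/(-193) = 6*(-1/193) = -6/193 ≈ -0.031088)
S + 2727 = -6/193 + 2727 = 526305/193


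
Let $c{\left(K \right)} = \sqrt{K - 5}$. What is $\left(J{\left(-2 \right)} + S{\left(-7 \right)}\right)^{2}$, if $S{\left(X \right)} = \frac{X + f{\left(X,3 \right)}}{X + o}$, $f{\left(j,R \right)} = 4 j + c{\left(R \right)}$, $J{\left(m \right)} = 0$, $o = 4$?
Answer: $\frac{\left(35 - i \sqrt{2}\right)^{2}}{9} \approx 135.89 - 10.999 i$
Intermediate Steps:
$c{\left(K \right)} = \sqrt{-5 + K}$
$f{\left(j,R \right)} = \sqrt{-5 + R} + 4 j$ ($f{\left(j,R \right)} = 4 j + \sqrt{-5 + R} = \sqrt{-5 + R} + 4 j$)
$S{\left(X \right)} = \frac{5 X + i \sqrt{2}}{4 + X}$ ($S{\left(X \right)} = \frac{X + \left(\sqrt{-5 + 3} + 4 X\right)}{X + 4} = \frac{X + \left(\sqrt{-2} + 4 X\right)}{4 + X} = \frac{X + \left(i \sqrt{2} + 4 X\right)}{4 + X} = \frac{X + \left(4 X + i \sqrt{2}\right)}{4 + X} = \frac{5 X + i \sqrt{2}}{4 + X}$)
$\left(J{\left(-2 \right)} + S{\left(-7 \right)}\right)^{2} = \left(0 + \frac{5 \left(-7\right) + i \sqrt{2}}{4 - 7}\right)^{2} = \left(0 + \frac{-35 + i \sqrt{2}}{-3}\right)^{2} = \left(0 - \frac{-35 + i \sqrt{2}}{3}\right)^{2} = \left(0 + \left(\frac{35}{3} - \frac{i \sqrt{2}}{3}\right)\right)^{2} = \left(\frac{35}{3} - \frac{i \sqrt{2}}{3}\right)^{2}$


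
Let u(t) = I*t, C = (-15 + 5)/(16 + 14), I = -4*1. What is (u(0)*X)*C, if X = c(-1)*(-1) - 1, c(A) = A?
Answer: 0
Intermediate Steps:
I = -4
C = -⅓ (C = -10/30 = -10*1/30 = -⅓ ≈ -0.33333)
u(t) = -4*t
X = 0 (X = -1*(-1) - 1 = 1 - 1 = 0)
(u(0)*X)*C = (-4*0*0)*(-⅓) = (0*0)*(-⅓) = 0*(-⅓) = 0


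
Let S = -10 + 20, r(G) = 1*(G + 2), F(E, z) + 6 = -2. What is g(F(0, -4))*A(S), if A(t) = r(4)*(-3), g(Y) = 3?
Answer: -54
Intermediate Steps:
F(E, z) = -8 (F(E, z) = -6 - 2 = -8)
r(G) = 2 + G (r(G) = 1*(2 + G) = 2 + G)
S = 10
A(t) = -18 (A(t) = (2 + 4)*(-3) = 6*(-3) = -18)
g(F(0, -4))*A(S) = 3*(-18) = -54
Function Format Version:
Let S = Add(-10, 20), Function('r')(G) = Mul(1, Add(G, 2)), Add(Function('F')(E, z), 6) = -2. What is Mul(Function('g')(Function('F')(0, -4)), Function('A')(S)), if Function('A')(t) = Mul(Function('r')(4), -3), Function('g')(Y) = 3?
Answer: -54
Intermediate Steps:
Function('F')(E, z) = -8 (Function('F')(E, z) = Add(-6, -2) = -8)
Function('r')(G) = Add(2, G) (Function('r')(G) = Mul(1, Add(2, G)) = Add(2, G))
S = 10
Function('A')(t) = -18 (Function('A')(t) = Mul(Add(2, 4), -3) = Mul(6, -3) = -18)
Mul(Function('g')(Function('F')(0, -4)), Function('A')(S)) = Mul(3, -18) = -54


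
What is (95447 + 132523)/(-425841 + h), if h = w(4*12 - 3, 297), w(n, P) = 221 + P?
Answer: -13410/25019 ≈ -0.53599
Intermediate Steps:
h = 518 (h = 221 + 297 = 518)
(95447 + 132523)/(-425841 + h) = (95447 + 132523)/(-425841 + 518) = 227970/(-425323) = 227970*(-1/425323) = -13410/25019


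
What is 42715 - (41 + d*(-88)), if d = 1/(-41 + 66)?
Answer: 1066938/25 ≈ 42678.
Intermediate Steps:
d = 1/25 ≈ 0.040000
42715 - (41 + d*(-88)) = 42715 - (41 + (1/25)*(-88)) = 42715 - (41 - 88/25) = 42715 - 1*937/25 = 42715 - 937/25 = 1066938/25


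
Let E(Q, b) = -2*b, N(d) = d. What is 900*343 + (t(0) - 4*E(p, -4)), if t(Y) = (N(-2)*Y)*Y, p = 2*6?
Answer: 308668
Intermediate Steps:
p = 12
t(Y) = -2*Y² (t(Y) = (-2*Y)*Y = -2*Y²)
900*343 + (t(0) - 4*E(p, -4)) = 900*343 + (-2*0² - (-8)*(-4)) = 308700 + (-2*0 - 4*8) = 308700 + (0 - 32) = 308700 - 32 = 308668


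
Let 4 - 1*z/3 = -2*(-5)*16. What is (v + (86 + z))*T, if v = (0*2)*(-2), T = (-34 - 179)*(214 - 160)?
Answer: 4393764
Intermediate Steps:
T = -11502 (T = -213*54 = -11502)
v = 0 (v = 0*(-2) = 0)
z = -468 (z = 12 - 3*(-2*(-5))*16 = 12 - 30*16 = 12 - 3*160 = 12 - 480 = -468)
(v + (86 + z))*T = (0 + (86 - 468))*(-11502) = (0 - 382)*(-11502) = -382*(-11502) = 4393764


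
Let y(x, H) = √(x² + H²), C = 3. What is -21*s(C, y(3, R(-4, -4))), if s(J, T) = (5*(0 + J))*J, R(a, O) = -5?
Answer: -945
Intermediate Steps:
y(x, H) = √(H² + x²)
s(J, T) = 5*J² (s(J, T) = (5*J)*J = 5*J²)
-21*s(C, y(3, R(-4, -4))) = -105*3² = -105*9 = -21*45 = -945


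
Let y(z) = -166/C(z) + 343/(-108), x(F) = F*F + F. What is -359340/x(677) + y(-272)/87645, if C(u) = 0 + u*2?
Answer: -341156659591/435761123760 ≈ -0.78290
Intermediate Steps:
C(u) = 2*u (C(u) = 0 + 2*u = 2*u)
x(F) = F + F² (x(F) = F² + F = F + F²)
y(z) = -343/108 - 83/z (y(z) = -166*1/(2*z) + 343/(-108) = -83/z + 343*(-1/108) = -83/z - 343/108 = -343/108 - 83/z)
-359340/x(677) + y(-272)/87645 = -359340*1/(677*(1 + 677)) + (-343/108 - 83/(-272))/87645 = -359340/(677*678) + (-343/108 - 83*(-1/272))*(1/87645) = -359340/459006 + (-343/108 + 83/272)*(1/87645) = -359340*1/459006 - 21083/7344*1/87645 = -530/677 - 21083/643664880 = -341156659591/435761123760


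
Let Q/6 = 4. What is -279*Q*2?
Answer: -13392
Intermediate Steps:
Q = 24 (Q = 6*4 = 24)
-279*Q*2 = -6696*2 = -279*48 = -13392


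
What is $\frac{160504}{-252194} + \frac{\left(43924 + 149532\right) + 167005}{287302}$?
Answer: $\frac{22396490613}{36227920294} \approx 0.61821$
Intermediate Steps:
$\frac{160504}{-252194} + \frac{\left(43924 + 149532\right) + 167005}{287302} = 160504 \left(- \frac{1}{252194}\right) + \left(193456 + 167005\right) \frac{1}{287302} = - \frac{80252}{126097} + 360461 \cdot \frac{1}{287302} = - \frac{80252}{126097} + \frac{360461}{287302} = \frac{22396490613}{36227920294}$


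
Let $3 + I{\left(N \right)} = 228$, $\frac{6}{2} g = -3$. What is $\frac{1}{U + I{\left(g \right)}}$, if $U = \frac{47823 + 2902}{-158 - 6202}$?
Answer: $\frac{1272}{276055} \approx 0.0046078$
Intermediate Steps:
$g = -1$ ($g = \frac{1}{3} \left(-3\right) = -1$)
$I{\left(N \right)} = 225$ ($I{\left(N \right)} = -3 + 228 = 225$)
$U = - \frac{10145}{1272}$ ($U = \frac{50725}{-6360} = 50725 \left(- \frac{1}{6360}\right) = - \frac{10145}{1272} \approx -7.9756$)
$\frac{1}{U + I{\left(g \right)}} = \frac{1}{- \frac{10145}{1272} + 225} = \frac{1}{\frac{276055}{1272}} = \frac{1272}{276055}$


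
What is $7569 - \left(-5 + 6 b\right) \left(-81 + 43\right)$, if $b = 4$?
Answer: $8291$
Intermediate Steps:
$7569 - \left(-5 + 6 b\right) \left(-81 + 43\right) = 7569 - \left(-5 + 6 \cdot 4\right) \left(-81 + 43\right) = 7569 - \left(-5 + 24\right) \left(-38\right) = 7569 - 19 \left(-38\right) = 7569 - -722 = 7569 + 722 = 8291$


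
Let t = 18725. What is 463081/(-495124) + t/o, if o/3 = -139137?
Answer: -202566300191/206670203964 ≈ -0.98014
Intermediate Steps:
o = -417411 (o = 3*(-139137) = -417411)
463081/(-495124) + t/o = 463081/(-495124) + 18725/(-417411) = 463081*(-1/495124) + 18725*(-1/417411) = -463081/495124 - 18725/417411 = -202566300191/206670203964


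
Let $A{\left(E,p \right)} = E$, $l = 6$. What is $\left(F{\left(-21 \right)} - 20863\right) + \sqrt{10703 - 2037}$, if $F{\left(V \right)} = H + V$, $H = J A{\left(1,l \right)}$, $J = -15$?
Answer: $-20899 + \sqrt{8666} \approx -20806.0$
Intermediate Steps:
$H = -15$ ($H = \left(-15\right) 1 = -15$)
$F{\left(V \right)} = -15 + V$
$\left(F{\left(-21 \right)} - 20863\right) + \sqrt{10703 - 2037} = \left(\left(-15 - 21\right) - 20863\right) + \sqrt{10703 - 2037} = \left(-36 - 20863\right) + \sqrt{8666} = -20899 + \sqrt{8666}$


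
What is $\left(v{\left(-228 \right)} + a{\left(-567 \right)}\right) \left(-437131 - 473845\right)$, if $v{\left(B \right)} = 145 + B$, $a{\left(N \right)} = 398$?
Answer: $-286957440$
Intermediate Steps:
$\left(v{\left(-228 \right)} + a{\left(-567 \right)}\right) \left(-437131 - 473845\right) = \left(\left(145 - 228\right) + 398\right) \left(-437131 - 473845\right) = \left(-83 + 398\right) \left(-910976\right) = 315 \left(-910976\right) = -286957440$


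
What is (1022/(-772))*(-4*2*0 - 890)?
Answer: 227395/193 ≈ 1178.2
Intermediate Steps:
(1022/(-772))*(-4*2*0 - 890) = (1022*(-1/772))*(-8*0 - 890) = -511*(0 - 890)/386 = -511/386*(-890) = 227395/193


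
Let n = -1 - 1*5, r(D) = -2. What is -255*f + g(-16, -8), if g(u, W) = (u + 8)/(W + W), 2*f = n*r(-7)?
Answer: -3059/2 ≈ -1529.5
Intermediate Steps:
n = -6 (n = -1 - 5 = -6)
f = 6 (f = (-6*(-2))/2 = (1/2)*12 = 6)
g(u, W) = (8 + u)/(2*W) (g(u, W) = (8 + u)/((2*W)) = (8 + u)*(1/(2*W)) = (8 + u)/(2*W))
-255*f + g(-16, -8) = -255*6 + (1/2)*(8 - 16)/(-8) = -1530 + (1/2)*(-1/8)*(-8) = -1530 + 1/2 = -3059/2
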